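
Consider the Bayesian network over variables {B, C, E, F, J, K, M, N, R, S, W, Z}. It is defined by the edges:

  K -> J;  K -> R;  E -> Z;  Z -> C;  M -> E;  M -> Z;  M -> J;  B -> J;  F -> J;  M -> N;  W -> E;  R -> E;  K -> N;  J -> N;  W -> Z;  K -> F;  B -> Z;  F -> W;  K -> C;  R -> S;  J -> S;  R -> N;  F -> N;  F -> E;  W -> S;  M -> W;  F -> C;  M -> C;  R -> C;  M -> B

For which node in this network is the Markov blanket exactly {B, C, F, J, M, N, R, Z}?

K

The target node must have every member of {B, C, F, J, M, N, R, Z} as a parent, child, or co-parent, and no others.
Parents of K: none; children: C, F, J, N, R; co-parents: B, F, J, M, R, Z.
These exactly cover the given set, so the node is K.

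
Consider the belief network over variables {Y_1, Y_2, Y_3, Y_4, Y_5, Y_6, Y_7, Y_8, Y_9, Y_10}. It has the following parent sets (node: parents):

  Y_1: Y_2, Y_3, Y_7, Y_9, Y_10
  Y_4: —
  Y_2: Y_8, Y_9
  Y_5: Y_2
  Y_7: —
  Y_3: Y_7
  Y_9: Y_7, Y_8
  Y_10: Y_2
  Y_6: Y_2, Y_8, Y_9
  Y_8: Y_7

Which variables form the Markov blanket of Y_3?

{Y_1, Y_2, Y_7, Y_9, Y_10}

Parents of Y_3: Y_7.
Children of Y_3: Y_1.
Parents of each child, excluding Y_3:
  Y_1: Y_2, Y_7, Y_9, Y_10
So the Markov blanket of Y_3 is {Y_1, Y_2, Y_7, Y_9, Y_10}.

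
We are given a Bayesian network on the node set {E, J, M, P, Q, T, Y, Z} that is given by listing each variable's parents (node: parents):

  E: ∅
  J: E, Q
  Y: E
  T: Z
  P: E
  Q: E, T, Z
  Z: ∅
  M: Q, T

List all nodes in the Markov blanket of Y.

By definition, MB(Y) is built from Y's parents, Y's children, and the co-parents of Y.
Y has parent E.
Y has no children.
Y has no children, so there are no co-parents.
So the Markov blanket of Y is {E}.

{E}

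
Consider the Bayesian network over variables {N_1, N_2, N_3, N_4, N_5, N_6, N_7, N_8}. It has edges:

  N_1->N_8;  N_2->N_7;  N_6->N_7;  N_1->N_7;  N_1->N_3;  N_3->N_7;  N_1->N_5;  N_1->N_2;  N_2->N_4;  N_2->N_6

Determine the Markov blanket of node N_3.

N_3's parents: N_1.
N_3 has child N_7.
Parents of each child, excluding N_3:
  N_7: N_1, N_2, N_6
Union: {N_1} ∪ {N_7} ∪ {N_1, N_2, N_6} = {N_1, N_2, N_6, N_7}.

{N_1, N_2, N_6, N_7}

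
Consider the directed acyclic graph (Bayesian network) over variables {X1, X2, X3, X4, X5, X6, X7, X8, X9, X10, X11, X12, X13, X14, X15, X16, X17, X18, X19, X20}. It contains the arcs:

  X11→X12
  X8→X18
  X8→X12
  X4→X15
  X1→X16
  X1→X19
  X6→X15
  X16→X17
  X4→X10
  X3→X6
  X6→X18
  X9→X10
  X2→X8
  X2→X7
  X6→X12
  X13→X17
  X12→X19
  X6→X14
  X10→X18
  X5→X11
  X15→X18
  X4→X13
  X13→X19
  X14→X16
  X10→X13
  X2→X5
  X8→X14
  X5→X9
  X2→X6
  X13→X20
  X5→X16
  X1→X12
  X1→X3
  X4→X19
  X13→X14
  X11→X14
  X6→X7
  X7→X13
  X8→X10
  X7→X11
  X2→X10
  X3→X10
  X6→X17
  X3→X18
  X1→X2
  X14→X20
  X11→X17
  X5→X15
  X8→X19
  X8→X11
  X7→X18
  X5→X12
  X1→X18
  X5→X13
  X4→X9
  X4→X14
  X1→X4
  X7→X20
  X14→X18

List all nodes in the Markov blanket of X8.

The Markov blanket of a node is its parents, its children, and the other parents of its children.
X8 has parent X2.
X8's children: X10, X11, X12, X14, X18, X19.
Co-parents of X8 (other parents of its children):
  parents(X10) \ {X8} = {X2, X3, X4, X9}.
  parents(X11) \ {X8} = {X5, X7}.
  X12 also has parents X1, X5, X6, X11.
  X14 also has parents X4, X6, X11, X13.
  X18's other parents are X1, X3, X6, X7, X10, X14, X15.
  X19 also has parents X1, X4, X12, X13.
MB(X8) = {X1, X2, X3, X4, X5, X6, X7, X9, X10, X11, X12, X13, X14, X15, X18, X19}.

{X1, X2, X3, X4, X5, X6, X7, X9, X10, X11, X12, X13, X14, X15, X18, X19}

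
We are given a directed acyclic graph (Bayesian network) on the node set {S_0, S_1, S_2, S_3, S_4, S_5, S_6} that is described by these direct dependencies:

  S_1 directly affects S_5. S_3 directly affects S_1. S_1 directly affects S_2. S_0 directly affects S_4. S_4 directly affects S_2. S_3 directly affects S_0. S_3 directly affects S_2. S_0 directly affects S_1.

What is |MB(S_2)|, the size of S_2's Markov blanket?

3

S_2's parents: S_1, S_3, S_4.
S_2 has no children.
S_2 has no children, so there are no co-parents.
MB(S_2) = {S_1, S_3, S_4}, which has 3 nodes.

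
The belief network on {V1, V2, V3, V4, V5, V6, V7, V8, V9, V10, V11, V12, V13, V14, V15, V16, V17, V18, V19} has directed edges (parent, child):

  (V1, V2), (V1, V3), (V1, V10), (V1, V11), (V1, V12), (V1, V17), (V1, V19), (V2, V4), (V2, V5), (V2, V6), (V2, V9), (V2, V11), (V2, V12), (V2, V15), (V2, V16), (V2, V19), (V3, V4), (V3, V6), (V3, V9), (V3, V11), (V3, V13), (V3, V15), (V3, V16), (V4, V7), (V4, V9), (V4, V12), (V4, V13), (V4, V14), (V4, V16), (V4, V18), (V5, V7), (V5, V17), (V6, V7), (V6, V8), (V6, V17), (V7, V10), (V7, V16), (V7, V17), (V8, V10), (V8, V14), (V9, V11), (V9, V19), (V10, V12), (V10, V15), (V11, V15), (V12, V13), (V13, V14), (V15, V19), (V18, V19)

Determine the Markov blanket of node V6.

Recall MB(v) = parents ∪ children ∪ spouses, where spouses are the other parents of v's children.
V6 has parents V2, V3.
Children of V6: V7, V8, V17.
Other parents of V6's children:
  V7: V4, V5
  V8: —
  V17: V1, V5, V7
So the Markov blanket of V6 is {V1, V2, V3, V4, V5, V7, V8, V17}.

{V1, V2, V3, V4, V5, V7, V8, V17}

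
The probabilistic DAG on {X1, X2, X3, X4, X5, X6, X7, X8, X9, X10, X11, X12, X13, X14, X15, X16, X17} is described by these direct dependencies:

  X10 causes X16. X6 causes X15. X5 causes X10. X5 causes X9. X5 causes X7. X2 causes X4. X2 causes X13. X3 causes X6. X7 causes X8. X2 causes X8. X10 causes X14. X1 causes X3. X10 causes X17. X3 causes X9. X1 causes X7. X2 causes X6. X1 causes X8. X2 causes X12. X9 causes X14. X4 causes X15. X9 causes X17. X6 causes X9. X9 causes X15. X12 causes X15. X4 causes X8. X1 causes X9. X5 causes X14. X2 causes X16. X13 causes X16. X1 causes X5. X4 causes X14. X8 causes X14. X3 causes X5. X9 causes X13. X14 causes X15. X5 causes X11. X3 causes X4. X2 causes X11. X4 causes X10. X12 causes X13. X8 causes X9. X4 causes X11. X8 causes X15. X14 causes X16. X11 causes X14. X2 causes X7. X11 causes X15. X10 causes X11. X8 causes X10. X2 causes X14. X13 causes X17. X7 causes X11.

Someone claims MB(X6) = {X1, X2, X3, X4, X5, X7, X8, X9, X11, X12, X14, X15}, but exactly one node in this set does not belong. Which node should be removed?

X7

X6 has parents X2, X3.
Children of X6: X9, X15.
Other parents of X6's children:
  X9 also has parents X1, X3, X5, X8.
  X15 also has parents X4, X8, X9, X11, X12, X14.
MB(X6) = {X1, X2, X3, X4, X5, X8, X9, X11, X12, X14, X15}.
X7 is neither a parent, child, nor co-parent of X6, so it does not belong.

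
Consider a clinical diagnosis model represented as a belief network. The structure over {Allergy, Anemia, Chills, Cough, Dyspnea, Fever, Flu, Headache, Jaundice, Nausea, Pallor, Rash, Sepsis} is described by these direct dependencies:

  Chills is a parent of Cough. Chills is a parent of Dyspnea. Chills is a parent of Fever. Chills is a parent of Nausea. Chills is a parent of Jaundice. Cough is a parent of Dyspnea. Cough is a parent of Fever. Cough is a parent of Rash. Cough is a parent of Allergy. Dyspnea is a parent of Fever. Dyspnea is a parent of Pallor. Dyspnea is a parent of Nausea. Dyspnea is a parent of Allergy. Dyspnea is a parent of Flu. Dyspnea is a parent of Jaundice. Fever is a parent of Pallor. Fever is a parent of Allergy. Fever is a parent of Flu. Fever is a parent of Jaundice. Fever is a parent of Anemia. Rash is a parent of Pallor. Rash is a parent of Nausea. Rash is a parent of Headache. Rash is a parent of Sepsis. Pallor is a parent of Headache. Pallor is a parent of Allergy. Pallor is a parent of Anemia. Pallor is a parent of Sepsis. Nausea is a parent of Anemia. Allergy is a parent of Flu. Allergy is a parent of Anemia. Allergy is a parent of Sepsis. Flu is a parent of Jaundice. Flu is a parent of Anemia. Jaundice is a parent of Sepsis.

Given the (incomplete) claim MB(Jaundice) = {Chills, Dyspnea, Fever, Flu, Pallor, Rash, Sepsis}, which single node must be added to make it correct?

Allergy

A node's Markov blanket = Pa ∪ Ch ∪ (parents of Ch other than the node itself).
Pa(Jaundice) = {Chills, Dyspnea, Fever, Flu}.
Children of Jaundice: Sepsis.
Other parents of Jaundice's children:
  Sepsis also has parents Allergy, Pallor, Rash.
MB(Jaundice) = {Allergy, Chills, Dyspnea, Fever, Flu, Pallor, Rash, Sepsis}.
Comparing with the claimed set, Allergy is missing.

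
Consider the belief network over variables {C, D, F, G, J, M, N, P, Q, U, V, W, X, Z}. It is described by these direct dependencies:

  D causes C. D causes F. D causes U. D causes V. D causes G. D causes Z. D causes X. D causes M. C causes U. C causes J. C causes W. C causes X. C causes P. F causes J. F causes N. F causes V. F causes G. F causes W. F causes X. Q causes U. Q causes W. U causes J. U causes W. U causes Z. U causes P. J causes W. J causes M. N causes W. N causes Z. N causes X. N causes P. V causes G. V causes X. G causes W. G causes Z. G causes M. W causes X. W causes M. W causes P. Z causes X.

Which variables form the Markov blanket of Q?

Q's parents: none.
Q's children: U, W.
Parents of each child, excluding Q:
  parents(U) \ {Q} = {C, D}.
  W's other parents are C, F, G, J, N, U.
MB(Q) = {C, D, F, G, J, N, U, W}.

{C, D, F, G, J, N, U, W}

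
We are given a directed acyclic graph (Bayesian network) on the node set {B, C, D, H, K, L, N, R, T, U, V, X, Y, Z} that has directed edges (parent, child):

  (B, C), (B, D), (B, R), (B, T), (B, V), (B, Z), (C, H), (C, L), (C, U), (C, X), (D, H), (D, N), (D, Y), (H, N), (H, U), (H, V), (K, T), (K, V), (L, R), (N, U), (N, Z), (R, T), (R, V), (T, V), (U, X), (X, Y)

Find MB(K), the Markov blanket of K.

K's parents: none.
Ch(K) = {T, V}.
For each child, the remaining parents (spouses of K):
  T: B, R
  V: B, H, R, T
Taking the union gives {B, H, R, T, V}.

{B, H, R, T, V}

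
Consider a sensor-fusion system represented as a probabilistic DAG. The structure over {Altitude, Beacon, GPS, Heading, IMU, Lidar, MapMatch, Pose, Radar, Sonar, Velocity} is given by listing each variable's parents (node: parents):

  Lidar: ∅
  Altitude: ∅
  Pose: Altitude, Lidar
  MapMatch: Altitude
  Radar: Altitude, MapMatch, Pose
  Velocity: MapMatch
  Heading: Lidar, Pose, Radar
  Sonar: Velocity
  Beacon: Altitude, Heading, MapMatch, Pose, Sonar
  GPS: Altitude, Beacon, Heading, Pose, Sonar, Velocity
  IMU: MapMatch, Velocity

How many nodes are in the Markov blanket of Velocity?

Ch(Velocity) = {GPS, IMU, Sonar}.
Pa(Velocity) = {MapMatch}.
Parents of each child, excluding Velocity:
  Sonar: no additional parents.
  GPS's other parents are Altitude, Beacon, Heading, Pose, Sonar.
  IMU also has parent MapMatch.
MB(Velocity) = {Altitude, Beacon, GPS, Heading, IMU, MapMatch, Pose, Sonar}, which has 8 nodes.

8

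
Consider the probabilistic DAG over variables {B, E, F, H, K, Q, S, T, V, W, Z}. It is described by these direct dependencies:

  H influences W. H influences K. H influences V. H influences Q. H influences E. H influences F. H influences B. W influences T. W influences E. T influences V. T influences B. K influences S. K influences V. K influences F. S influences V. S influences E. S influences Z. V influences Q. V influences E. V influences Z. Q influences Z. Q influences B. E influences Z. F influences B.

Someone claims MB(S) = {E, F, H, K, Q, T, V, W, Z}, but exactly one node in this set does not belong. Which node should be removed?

F

Recall MB(v) = parents ∪ children ∪ spouses, where spouses are the other parents of v's children.
Ch(S) = {E, V, Z}.
Parents of S: K.
Co-parents of S (other parents of its children):
  V also has parents H, K, T.
  E also has parents H, V, W.
  parents(Z) \ {S} = {E, Q, V}.
MB(S) = {E, H, K, Q, T, V, W, Z}.
F is neither a parent, child, nor co-parent of S, so it does not belong.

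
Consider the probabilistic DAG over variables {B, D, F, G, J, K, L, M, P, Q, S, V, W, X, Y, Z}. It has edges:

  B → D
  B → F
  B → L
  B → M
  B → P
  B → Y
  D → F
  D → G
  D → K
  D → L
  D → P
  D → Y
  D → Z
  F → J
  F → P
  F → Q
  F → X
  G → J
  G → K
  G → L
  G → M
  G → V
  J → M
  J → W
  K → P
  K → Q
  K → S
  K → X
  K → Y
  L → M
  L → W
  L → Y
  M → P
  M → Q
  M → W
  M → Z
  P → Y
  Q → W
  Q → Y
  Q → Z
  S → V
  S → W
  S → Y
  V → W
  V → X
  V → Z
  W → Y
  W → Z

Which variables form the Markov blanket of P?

{B, D, F, K, L, M, Q, S, W, Y}

Ch(P) = {Y}.
Pa(P) = {B, D, F, K, M}.
Parents of each child, excluding P:
  Y also has parents B, D, K, L, Q, S, W.
MB(P) = {B, D, F, K, L, M, Q, S, W, Y}.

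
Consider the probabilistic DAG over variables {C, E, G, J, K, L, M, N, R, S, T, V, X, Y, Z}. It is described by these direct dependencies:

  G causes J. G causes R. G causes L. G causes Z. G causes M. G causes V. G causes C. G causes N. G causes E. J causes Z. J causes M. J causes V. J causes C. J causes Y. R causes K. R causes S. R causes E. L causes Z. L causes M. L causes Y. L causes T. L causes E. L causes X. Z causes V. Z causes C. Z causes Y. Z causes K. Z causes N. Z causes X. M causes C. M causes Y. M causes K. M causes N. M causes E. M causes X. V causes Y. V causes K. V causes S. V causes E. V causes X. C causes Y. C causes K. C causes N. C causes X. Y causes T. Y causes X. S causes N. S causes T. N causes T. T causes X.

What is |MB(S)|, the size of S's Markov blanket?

10

The Markov blanket of a node is its parents, its children, and the other parents of its children.
Ch(S) = {N, T}.
S's parents: R, V.
For each child, the remaining parents (spouses of S):
  N also has parents C, G, M, Z.
  T also has parents L, N, Y.
MB(S) = {C, G, L, M, N, R, T, V, Y, Z}, which has 10 nodes.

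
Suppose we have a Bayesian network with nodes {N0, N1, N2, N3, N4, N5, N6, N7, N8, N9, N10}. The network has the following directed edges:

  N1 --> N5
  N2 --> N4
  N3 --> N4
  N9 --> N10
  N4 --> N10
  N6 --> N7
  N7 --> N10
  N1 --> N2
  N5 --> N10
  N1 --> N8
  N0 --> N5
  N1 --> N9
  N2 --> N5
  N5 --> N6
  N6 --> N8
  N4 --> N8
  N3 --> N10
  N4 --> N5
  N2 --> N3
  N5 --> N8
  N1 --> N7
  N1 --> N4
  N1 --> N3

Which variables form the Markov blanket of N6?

A node's Markov blanket = Pa ∪ Ch ∪ (parents of Ch other than the node itself).
Ch(N6) = {N7, N8}.
N6 has parent N5.
Parents of each child, excluding N6:
  N7 also has parent N1.
  N8's other parents are N1, N4, N5.
Union: {N5} ∪ {N7, N8} ∪ {N1, N4, N5} = {N1, N4, N5, N7, N8}.

{N1, N4, N5, N7, N8}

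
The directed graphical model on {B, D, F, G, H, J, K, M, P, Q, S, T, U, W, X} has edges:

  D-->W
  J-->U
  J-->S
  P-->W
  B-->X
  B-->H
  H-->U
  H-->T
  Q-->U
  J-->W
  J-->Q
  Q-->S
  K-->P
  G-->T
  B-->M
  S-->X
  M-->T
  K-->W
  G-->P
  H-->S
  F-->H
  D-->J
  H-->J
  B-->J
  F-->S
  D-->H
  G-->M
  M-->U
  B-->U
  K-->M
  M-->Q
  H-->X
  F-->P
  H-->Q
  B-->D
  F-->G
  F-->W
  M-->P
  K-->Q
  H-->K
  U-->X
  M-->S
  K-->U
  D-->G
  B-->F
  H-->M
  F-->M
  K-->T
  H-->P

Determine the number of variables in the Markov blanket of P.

8

Parents of P: F, G, H, K, M.
P's children: W.
Other parents of P's children:
  parents(W) \ {P} = {D, F, J, K}.
MB(P) = {D, F, G, H, J, K, M, W}, which has 8 nodes.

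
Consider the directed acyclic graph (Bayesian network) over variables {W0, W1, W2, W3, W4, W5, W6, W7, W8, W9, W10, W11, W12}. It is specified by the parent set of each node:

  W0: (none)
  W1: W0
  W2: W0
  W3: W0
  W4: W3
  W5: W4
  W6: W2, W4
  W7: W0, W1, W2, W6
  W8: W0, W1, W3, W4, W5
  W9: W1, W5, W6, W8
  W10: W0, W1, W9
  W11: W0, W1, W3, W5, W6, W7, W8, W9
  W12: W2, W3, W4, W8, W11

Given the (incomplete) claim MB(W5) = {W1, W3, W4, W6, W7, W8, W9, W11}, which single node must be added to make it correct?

W0

Recall MB(v) = parents ∪ children ∪ spouses, where spouses are the other parents of v's children.
W5's parents: W4.
Children of W5: W8, W9, W11.
Parents of each child, excluding W5:
  W8 also has parents W0, W1, W3, W4.
  parents(W9) \ {W5} = {W1, W6, W8}.
  parents(W11) \ {W5} = {W0, W1, W3, W6, W7, W8, W9}.
MB(W5) = {W0, W1, W3, W4, W6, W7, W8, W9, W11}.
Comparing with the claimed set, W0 is missing.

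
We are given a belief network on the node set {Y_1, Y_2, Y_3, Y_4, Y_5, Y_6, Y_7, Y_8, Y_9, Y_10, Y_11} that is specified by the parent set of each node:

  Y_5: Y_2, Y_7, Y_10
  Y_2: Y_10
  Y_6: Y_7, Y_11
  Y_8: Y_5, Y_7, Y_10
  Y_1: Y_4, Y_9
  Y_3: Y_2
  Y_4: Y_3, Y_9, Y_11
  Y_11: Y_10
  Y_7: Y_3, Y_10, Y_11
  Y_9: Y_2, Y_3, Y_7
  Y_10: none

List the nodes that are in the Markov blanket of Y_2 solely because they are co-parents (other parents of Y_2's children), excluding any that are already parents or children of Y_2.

Children of Y_2: Y_3, Y_5, Y_9.
  Y_3: —
  Y_9: Y_3, Y_7
  Y_5: Y_7, Y_10
Excluding nodes already adjacent to Y_2 (Y_3, Y_5, Y_9, Y_10), the co-parent-only contribution is {Y_7}.

{Y_7}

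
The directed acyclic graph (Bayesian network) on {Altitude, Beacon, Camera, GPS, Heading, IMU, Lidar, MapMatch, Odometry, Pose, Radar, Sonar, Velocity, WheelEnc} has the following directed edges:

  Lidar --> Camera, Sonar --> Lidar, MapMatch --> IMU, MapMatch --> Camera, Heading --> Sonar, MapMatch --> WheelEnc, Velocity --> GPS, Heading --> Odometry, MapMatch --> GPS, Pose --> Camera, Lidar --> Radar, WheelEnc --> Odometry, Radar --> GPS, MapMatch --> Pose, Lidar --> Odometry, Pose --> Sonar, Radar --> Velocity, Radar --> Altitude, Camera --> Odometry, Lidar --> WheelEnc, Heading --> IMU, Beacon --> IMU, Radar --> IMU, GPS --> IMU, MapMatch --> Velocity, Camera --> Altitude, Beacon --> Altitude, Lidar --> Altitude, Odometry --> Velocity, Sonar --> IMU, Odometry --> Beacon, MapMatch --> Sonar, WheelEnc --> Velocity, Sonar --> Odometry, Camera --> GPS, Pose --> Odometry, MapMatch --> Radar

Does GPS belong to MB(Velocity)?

Yes

GPS is a child of Velocity.
So GPS ∈ MB(Velocity).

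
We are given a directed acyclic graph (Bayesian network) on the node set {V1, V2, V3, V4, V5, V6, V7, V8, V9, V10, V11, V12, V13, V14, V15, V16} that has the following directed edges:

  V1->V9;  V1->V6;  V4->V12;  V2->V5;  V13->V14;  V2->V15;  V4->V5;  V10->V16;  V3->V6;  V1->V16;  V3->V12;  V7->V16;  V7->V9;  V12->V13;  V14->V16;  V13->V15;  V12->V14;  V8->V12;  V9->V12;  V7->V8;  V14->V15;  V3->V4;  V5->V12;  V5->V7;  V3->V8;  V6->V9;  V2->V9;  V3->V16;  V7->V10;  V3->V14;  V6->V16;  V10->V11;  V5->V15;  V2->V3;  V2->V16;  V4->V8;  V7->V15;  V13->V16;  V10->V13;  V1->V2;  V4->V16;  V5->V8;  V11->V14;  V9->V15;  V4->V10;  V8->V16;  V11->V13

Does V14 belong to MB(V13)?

V14 is a child of V13.
So V14 ∈ MB(V13).

Yes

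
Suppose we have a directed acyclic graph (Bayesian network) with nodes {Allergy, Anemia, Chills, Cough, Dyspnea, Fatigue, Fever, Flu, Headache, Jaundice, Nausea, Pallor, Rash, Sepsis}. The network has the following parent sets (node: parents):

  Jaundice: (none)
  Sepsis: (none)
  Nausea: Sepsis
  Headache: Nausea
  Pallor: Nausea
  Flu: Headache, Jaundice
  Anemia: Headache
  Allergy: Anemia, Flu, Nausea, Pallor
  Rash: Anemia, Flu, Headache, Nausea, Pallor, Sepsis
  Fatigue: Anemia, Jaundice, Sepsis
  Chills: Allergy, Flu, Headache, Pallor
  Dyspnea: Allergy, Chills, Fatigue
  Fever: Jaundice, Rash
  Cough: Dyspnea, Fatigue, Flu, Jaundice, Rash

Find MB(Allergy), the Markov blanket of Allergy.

{Anemia, Chills, Dyspnea, Fatigue, Flu, Headache, Nausea, Pallor}

By definition, MB(Allergy) is built from Allergy's parents, Allergy's children, and the co-parents of Allergy.
Allergy has parents Anemia, Flu, Nausea, Pallor.
Ch(Allergy) = {Chills, Dyspnea}.
For each child, the remaining parents (spouses of Allergy):
  Chills's other parents are Flu, Headache, Pallor.
  Dyspnea also has parents Chills, Fatigue.
Union: {Anemia, Flu, Nausea, Pallor} ∪ {Chills, Dyspnea} ∪ {Chills, Fatigue, Flu, Headache, Pallor} = {Anemia, Chills, Dyspnea, Fatigue, Flu, Headache, Nausea, Pallor}.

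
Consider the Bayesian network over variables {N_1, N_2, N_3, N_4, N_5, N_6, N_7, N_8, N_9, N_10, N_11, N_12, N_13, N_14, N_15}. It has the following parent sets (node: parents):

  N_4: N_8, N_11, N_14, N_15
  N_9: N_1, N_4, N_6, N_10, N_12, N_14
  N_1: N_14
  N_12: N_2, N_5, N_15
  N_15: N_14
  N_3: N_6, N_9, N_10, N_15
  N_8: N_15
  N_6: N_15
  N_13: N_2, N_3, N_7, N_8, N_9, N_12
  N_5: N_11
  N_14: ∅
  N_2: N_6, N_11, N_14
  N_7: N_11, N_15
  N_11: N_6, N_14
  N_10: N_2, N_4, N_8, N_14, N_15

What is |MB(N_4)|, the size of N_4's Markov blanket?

Recall MB(v) = parents ∪ children ∪ spouses, where spouses are the other parents of v's children.
N_4 has parents N_8, N_11, N_14, N_15.
N_4's children: N_9, N_10.
Co-parents of N_4 (other parents of its children):
  N_10 also has parents N_2, N_8, N_14, N_15.
  parents(N_9) \ {N_4} = {N_1, N_6, N_10, N_12, N_14}.
MB(N_4) = {N_1, N_2, N_6, N_8, N_9, N_10, N_11, N_12, N_14, N_15}, which has 10 nodes.

10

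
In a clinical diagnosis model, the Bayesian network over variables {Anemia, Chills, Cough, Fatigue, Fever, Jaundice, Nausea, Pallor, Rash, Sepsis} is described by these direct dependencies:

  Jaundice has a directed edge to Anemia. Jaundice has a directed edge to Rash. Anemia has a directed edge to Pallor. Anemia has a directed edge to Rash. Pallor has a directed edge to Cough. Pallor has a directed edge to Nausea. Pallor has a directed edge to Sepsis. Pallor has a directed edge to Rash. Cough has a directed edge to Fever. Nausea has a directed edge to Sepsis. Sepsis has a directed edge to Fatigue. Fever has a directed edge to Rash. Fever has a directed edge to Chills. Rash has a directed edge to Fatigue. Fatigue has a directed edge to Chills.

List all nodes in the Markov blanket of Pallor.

The Markov blanket of a node is its parents, its children, and the other parents of its children.
Pallor has children Cough, Nausea, Rash, Sepsis.
Pallor has parent Anemia.
Parents of each child, excluding Pallor:
  Cough: —
  Nausea: —
  Sepsis: Nausea
  Rash: Anemia, Fever, Jaundice
MB(Pallor) = {Anemia, Cough, Fever, Jaundice, Nausea, Rash, Sepsis}.

{Anemia, Cough, Fever, Jaundice, Nausea, Rash, Sepsis}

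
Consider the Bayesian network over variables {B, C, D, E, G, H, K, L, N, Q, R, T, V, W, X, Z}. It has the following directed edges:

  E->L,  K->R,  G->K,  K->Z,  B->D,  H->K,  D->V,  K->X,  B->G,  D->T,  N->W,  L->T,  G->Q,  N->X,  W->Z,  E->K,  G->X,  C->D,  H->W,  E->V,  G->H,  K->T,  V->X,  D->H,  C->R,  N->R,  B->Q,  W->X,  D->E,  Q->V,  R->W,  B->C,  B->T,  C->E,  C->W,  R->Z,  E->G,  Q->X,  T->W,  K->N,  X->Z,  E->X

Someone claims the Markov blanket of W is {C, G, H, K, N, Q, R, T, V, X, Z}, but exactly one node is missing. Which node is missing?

E

W has parents C, H, N, R, T.
Children of W: X, Z.
For each child, the remaining parents (spouses of W):
  parents(X) \ {W} = {E, G, K, N, Q, V}.
  Z's other parents are K, R, X.
MB(W) = {C, E, G, H, K, N, Q, R, T, V, X, Z}.
Comparing with the claimed set, E is missing.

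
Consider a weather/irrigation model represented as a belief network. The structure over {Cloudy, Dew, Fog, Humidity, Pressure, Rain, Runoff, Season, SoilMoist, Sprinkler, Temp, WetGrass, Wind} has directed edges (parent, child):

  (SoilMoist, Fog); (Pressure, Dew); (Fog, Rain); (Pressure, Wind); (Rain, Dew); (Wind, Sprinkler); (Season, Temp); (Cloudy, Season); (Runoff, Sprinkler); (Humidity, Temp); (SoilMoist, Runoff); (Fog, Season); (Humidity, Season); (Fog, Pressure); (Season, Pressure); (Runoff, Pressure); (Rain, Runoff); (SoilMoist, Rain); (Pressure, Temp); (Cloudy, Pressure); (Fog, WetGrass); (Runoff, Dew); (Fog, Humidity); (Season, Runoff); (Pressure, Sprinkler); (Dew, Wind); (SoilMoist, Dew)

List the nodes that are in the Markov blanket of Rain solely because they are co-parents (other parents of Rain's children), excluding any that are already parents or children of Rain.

Children of Rain: Dew, Runoff.
  Runoff's other parents are Season, SoilMoist.
  Dew also has parents Pressure, Runoff, SoilMoist.
Excluding nodes already adjacent to Rain (Dew, Fog, Runoff, SoilMoist), the co-parent-only contribution is {Pressure, Season}.

{Pressure, Season}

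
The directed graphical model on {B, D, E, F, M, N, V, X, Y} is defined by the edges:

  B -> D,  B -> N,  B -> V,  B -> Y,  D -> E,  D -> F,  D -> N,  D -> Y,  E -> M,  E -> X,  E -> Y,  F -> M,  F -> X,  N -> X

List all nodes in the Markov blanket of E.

E has parent D.
E has children M, X, Y.
Parents of each child, excluding E:
  M's other parent is F.
  X also has parents F, N.
  Y's other parents are B, D.
So the Markov blanket of E is {B, D, F, M, N, X, Y}.

{B, D, F, M, N, X, Y}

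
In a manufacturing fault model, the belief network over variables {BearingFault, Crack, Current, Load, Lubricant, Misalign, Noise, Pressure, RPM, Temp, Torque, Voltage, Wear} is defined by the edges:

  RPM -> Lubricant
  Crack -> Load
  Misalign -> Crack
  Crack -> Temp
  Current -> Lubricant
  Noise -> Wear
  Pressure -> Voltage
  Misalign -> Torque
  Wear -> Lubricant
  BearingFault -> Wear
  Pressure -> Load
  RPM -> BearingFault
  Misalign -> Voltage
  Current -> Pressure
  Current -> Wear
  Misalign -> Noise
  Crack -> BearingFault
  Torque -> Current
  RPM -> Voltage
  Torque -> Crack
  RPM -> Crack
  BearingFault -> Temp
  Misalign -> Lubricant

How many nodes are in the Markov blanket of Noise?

Noise's children: Wear.
Noise has parent Misalign.
Co-parents of Noise (other parents of its children):
  Wear also has parents BearingFault, Current.
MB(Noise) = {BearingFault, Current, Misalign, Wear}, which has 4 nodes.

4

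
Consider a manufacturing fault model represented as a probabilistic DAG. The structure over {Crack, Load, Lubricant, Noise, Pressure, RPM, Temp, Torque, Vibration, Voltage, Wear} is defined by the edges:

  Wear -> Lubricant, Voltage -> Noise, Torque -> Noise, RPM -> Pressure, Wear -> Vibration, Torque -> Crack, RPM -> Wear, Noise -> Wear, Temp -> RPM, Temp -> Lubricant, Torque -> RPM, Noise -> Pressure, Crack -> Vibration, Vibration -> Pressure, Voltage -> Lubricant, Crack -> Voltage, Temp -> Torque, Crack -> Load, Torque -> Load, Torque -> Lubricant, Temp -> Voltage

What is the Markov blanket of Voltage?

The Markov blanket of a node is its parents, its children, and the other parents of its children.
Pa(Voltage) = {Crack, Temp}.
Children of Voltage: Lubricant, Noise.
Other parents of Voltage's children:
  Noise: Torque
  Lubricant: Temp, Torque, Wear
Taking the union gives {Crack, Lubricant, Noise, Temp, Torque, Wear}.

{Crack, Lubricant, Noise, Temp, Torque, Wear}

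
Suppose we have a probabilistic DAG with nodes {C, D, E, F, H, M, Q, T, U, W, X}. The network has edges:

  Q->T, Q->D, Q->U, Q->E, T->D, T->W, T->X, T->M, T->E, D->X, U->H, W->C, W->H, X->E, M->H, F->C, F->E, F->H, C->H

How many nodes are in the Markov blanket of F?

9

Pa(F) = {}.
Ch(F) = {C, E, H}.
Parents of each child, excluding F:
  C: W
  E: Q, T, X
  H: C, M, U, W
MB(F) = {C, E, H, M, Q, T, U, W, X}, which has 9 nodes.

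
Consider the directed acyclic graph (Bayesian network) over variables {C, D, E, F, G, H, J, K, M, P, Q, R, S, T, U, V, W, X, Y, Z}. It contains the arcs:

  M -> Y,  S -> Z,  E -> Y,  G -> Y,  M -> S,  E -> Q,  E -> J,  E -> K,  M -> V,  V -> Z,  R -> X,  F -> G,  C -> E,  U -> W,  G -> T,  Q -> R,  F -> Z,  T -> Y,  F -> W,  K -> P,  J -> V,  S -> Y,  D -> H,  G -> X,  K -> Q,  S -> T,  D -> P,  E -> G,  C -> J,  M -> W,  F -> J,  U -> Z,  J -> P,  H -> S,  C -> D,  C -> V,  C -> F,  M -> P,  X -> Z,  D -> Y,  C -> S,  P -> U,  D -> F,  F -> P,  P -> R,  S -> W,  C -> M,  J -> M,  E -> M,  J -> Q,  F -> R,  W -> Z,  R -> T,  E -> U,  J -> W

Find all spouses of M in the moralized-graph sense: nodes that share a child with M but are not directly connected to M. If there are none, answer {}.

Children of M: P, S, V, W, Y.
  P: D, F, J, K
  S: C, H
  V: C, J
  W: F, J, S, U
  Y: D, E, G, S, T
Excluding nodes already adjacent to M (C, E, J, P, S, V, W, Y), the co-parent-only contribution is {D, F, G, H, K, T, U}.

{D, F, G, H, K, T, U}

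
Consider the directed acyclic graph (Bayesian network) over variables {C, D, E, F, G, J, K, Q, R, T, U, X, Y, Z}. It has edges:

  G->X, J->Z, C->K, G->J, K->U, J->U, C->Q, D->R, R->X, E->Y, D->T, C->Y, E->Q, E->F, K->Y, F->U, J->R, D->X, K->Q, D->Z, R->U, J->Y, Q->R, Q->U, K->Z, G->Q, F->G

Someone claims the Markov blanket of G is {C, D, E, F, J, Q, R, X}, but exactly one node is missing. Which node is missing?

K

A node's Markov blanket = Pa ∪ Ch ∪ (parents of Ch other than the node itself).
Parents of G: F.
Ch(G) = {J, Q, X}.
For each child, the remaining parents (spouses of G):
  J has no other parent.
  Q's other parents are C, E, K.
  X's other parents are D, R.
MB(G) = {C, D, E, F, J, K, Q, R, X}.
Comparing with the claimed set, K is missing.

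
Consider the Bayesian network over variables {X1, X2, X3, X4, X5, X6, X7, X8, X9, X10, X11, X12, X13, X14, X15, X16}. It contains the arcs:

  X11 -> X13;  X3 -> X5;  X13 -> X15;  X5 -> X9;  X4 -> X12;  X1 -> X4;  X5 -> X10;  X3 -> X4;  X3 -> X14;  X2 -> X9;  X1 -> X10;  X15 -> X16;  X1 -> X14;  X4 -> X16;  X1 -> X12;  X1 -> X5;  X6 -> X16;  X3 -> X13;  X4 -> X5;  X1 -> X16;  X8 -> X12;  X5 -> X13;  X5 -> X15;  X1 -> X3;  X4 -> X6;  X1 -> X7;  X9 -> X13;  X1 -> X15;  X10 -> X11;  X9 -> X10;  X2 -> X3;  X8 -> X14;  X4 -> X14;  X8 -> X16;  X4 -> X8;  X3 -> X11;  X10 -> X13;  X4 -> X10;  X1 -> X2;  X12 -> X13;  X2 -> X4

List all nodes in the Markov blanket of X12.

{X1, X3, X4, X5, X8, X9, X10, X11, X13}

Recall MB(v) = parents ∪ children ∪ spouses, where spouses are the other parents of v's children.
X12's children: X13.
X12 has parents X1, X4, X8.
Co-parents of X12 (other parents of its children):
  X13: X3, X5, X9, X10, X11
So the Markov blanket of X12 is {X1, X3, X4, X5, X8, X9, X10, X11, X13}.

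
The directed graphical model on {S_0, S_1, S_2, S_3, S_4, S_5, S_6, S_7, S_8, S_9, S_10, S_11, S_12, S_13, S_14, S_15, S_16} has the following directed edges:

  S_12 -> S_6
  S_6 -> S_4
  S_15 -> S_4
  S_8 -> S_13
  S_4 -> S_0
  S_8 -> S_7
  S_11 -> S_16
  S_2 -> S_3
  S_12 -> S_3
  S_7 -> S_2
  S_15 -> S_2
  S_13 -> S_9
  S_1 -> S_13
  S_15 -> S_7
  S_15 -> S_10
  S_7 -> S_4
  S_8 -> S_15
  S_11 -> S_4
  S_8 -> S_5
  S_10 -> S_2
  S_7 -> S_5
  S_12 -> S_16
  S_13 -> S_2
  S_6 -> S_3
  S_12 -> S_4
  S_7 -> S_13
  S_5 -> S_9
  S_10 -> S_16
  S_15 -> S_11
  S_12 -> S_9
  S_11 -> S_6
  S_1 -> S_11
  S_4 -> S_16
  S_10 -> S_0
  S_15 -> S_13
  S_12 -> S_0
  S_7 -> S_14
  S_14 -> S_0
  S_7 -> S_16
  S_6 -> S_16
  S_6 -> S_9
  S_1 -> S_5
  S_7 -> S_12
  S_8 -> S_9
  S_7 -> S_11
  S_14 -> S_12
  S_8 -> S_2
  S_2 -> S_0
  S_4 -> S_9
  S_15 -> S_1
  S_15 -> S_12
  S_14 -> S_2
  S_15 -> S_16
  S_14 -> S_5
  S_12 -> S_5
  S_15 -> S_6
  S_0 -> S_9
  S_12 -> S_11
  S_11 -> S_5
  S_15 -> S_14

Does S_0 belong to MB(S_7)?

Recall MB(v) = parents ∪ children ∪ spouses, where spouses are the other parents of v's children.
Pa(S_7) = {S_8, S_15}.
Children of S_7: S_2, S_4, S_5, S_11, S_12, S_13, S_14, S_16.
Co-parents of S_7 (other parents of its children):
  S_14: S_15
  S_12: S_14, S_15
  S_11: S_1, S_12, S_15
  S_4: S_6, S_11, S_12, S_15
  S_13: S_1, S_8, S_15
  S_16: S_4, S_6, S_10, S_11, S_12, S_15
  S_2: S_8, S_10, S_13, S_14, S_15
  S_5: S_1, S_8, S_11, S_12, S_14
MB(S_7) = {S_1, S_2, S_4, S_5, S_6, S_8, S_10, S_11, S_12, S_13, S_14, S_15, S_16}; S_0 is not in this set.

No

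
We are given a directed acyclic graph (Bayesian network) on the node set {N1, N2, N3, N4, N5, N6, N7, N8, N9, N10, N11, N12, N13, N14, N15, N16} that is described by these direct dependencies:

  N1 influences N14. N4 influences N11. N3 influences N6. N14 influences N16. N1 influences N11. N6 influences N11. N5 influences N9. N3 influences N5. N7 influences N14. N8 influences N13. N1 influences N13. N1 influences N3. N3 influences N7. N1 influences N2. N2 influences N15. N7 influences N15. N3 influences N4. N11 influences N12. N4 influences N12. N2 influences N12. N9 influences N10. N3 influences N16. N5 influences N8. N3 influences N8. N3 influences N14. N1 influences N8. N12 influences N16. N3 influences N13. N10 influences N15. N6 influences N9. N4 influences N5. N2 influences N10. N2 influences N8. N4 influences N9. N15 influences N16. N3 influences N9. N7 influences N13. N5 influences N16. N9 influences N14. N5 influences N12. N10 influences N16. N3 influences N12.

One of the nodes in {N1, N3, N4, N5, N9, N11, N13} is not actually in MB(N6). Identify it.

N13

Parents of N6: N3.
N6's children: N9, N11.
For each child, the remaining parents (spouses of N6):
  N9: N3, N4, N5
  N11: N1, N4
MB(N6) = {N1, N3, N4, N5, N9, N11}.
N13 is neither a parent, child, nor co-parent of N6, so it does not belong.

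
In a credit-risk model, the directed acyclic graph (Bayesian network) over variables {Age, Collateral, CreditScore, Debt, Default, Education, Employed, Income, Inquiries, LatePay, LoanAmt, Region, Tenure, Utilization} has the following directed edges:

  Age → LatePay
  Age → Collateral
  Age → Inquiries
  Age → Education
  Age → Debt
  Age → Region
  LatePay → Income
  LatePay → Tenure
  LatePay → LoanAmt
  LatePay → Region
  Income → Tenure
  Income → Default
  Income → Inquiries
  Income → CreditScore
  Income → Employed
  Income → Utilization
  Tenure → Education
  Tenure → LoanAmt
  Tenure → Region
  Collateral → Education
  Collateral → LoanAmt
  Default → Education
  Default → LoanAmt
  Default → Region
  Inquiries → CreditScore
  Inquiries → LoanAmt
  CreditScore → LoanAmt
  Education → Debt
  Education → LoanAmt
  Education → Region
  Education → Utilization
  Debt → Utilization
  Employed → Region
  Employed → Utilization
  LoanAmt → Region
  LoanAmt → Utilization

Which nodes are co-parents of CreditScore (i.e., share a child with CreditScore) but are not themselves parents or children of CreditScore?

{Collateral, Default, Education, LatePay, Tenure}

Children of CreditScore: LoanAmt.
  LoanAmt: Collateral, Default, Education, Inquiries, LatePay, Tenure
Excluding nodes already adjacent to CreditScore (Income, Inquiries, LoanAmt), the co-parent-only contribution is {Collateral, Default, Education, LatePay, Tenure}.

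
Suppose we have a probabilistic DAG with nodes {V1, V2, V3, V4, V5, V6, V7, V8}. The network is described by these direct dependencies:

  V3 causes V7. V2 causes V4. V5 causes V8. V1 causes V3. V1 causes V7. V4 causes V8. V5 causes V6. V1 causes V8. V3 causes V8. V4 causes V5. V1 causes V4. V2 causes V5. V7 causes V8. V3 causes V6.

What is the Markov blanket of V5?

{V1, V2, V3, V4, V6, V7, V8}

Recall MB(v) = parents ∪ children ∪ spouses, where spouses are the other parents of v's children.
Pa(V5) = {V2, V4}.
Children of V5: V6, V8.
Parents of each child, excluding V5:
  V6's other parent is V3.
  V8 also has parents V1, V3, V4, V7.
Union: {V2, V4} ∪ {V6, V8} ∪ {V1, V3, V4, V7} = {V1, V2, V3, V4, V6, V7, V8}.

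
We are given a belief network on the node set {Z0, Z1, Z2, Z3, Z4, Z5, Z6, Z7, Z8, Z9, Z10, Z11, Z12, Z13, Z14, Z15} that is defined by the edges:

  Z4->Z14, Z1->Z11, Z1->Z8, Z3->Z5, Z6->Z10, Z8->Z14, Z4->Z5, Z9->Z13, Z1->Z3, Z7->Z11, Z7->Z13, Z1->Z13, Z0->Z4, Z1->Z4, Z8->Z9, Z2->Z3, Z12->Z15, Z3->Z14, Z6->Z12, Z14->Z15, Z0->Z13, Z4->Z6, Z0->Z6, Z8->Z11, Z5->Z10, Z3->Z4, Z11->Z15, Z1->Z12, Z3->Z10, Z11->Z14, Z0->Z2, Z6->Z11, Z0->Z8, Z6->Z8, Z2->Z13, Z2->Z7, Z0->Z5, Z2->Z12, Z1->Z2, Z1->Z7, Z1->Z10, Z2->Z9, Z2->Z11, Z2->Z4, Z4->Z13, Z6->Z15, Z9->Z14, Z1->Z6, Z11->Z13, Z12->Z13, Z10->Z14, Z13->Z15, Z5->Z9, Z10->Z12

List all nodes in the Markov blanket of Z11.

Recall MB(v) = parents ∪ children ∪ spouses, where spouses are the other parents of v's children.
Z11 has children Z13, Z14, Z15.
Z11 has parents Z1, Z2, Z6, Z7, Z8.
Other parents of Z11's children:
  Z13 also has parents Z0, Z1, Z2, Z4, Z7, Z9, Z12.
  Z14 also has parents Z3, Z4, Z8, Z9, Z10.
  Z15 also has parents Z6, Z12, Z13, Z14.
Union: {Z1, Z2, Z6, Z7, Z8} ∪ {Z13, Z14, Z15} ∪ {Z0, Z1, Z2, Z3, Z4, Z6, Z7, Z8, Z9, Z10, Z12, Z13, Z14} = {Z0, Z1, Z2, Z3, Z4, Z6, Z7, Z8, Z9, Z10, Z12, Z13, Z14, Z15}.

{Z0, Z1, Z2, Z3, Z4, Z6, Z7, Z8, Z9, Z10, Z12, Z13, Z14, Z15}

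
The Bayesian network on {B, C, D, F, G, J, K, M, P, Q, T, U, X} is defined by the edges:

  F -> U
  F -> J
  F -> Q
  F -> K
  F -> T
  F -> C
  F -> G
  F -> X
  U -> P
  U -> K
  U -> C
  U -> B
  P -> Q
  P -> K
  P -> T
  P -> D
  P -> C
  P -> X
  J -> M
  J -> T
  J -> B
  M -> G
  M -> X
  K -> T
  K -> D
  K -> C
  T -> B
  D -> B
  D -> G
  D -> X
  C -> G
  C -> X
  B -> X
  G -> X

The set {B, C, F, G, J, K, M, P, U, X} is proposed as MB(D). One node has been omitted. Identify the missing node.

T

Children of D: B, G, X.
D has parents K, P.
Other parents of D's children:
  B: J, T, U
  G: C, F, M
  X: B, C, F, G, M, P
MB(D) = {B, C, F, G, J, K, M, P, T, U, X}.
Comparing with the claimed set, T is missing.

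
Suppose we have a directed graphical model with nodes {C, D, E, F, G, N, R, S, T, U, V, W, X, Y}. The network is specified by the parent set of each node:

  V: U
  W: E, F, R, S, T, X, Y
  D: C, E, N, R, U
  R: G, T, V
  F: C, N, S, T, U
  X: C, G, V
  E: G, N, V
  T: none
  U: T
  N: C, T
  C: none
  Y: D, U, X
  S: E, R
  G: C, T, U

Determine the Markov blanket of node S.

The Markov blanket of a node is its parents, its children, and the other parents of its children.
S has children F, W.
Pa(S) = {E, R}.
Co-parents of S (other parents of its children):
  F also has parents C, N, T, U.
  parents(W) \ {S} = {E, F, R, T, X, Y}.
Union: {E, R} ∪ {F, W} ∪ {C, E, F, N, R, T, U, X, Y} = {C, E, F, N, R, T, U, W, X, Y}.

{C, E, F, N, R, T, U, W, X, Y}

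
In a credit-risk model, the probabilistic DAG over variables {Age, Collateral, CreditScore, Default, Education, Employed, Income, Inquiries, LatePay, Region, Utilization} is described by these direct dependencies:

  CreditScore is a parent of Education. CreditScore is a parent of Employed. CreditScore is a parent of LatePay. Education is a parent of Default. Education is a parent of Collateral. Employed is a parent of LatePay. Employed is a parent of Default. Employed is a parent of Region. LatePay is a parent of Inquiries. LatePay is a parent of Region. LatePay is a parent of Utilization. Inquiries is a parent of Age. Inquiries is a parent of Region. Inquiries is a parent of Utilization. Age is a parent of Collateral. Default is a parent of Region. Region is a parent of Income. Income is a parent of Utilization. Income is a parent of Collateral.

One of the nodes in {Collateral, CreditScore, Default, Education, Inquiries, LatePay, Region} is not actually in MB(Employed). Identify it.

The Markov blanket of a node is its parents, its children, and the other parents of its children.
Employed's parents: CreditScore.
Ch(Employed) = {Default, LatePay, Region}.
For each child, the remaining parents (spouses of Employed):
  LatePay's other parent is CreditScore.
  parents(Default) \ {Employed} = {Education}.
  Region also has parents Default, Inquiries, LatePay.
MB(Employed) = {CreditScore, Default, Education, Inquiries, LatePay, Region}.
Collateral is neither a parent, child, nor co-parent of Employed, so it does not belong.

Collateral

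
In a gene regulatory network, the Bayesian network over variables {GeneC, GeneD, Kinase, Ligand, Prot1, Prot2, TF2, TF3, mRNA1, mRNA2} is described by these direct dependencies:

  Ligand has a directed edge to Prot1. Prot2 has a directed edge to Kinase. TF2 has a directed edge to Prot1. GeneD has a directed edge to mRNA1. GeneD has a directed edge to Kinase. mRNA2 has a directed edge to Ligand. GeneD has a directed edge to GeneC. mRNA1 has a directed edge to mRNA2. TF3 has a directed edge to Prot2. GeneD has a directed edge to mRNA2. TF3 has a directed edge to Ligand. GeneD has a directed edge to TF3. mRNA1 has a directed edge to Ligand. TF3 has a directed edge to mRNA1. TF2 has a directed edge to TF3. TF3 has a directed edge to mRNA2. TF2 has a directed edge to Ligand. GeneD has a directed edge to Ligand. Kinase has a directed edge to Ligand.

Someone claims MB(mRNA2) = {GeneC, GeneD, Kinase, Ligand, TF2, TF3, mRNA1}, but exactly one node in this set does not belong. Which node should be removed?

By definition, MB(mRNA2) is built from mRNA2's parents, mRNA2's children, and the co-parents of mRNA2.
Parents of mRNA2: GeneD, TF3, mRNA1.
Children of mRNA2: Ligand.
Co-parents of mRNA2 (other parents of its children):
  Ligand: GeneD, Kinase, TF2, TF3, mRNA1
MB(mRNA2) = {GeneD, Kinase, Ligand, TF2, TF3, mRNA1}.
GeneC is neither a parent, child, nor co-parent of mRNA2, so it does not belong.

GeneC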